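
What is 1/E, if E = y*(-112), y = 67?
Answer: -1/7504 ≈ -0.00013326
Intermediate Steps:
E = -7504 (E = 67*(-112) = -7504)
1/E = 1/(-7504) = -1/7504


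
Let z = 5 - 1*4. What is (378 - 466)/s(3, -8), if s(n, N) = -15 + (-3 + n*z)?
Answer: 88/15 ≈ 5.8667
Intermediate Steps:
z = 1 (z = 5 - 4 = 1)
s(n, N) = -18 + n (s(n, N) = -15 + (-3 + n*1) = -15 + (-3 + n) = -18 + n)
(378 - 466)/s(3, -8) = (378 - 466)/(-18 + 3) = -88/(-15) = -88*(-1/15) = 88/15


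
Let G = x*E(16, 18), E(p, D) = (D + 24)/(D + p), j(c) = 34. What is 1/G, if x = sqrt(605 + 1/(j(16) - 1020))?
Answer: 17*sqrt(65353066)/4175703 ≈ 0.032912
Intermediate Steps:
E(p, D) = (24 + D)/(D + p)
x = 3*sqrt(65353066)/986 (x = sqrt(605 + 1/(34 - 1020)) = sqrt(605 + 1/(-986)) = sqrt(605 - 1/986) = sqrt(596529/986) = 3*sqrt(65353066)/986 ≈ 24.597)
G = 63*sqrt(65353066)/16762 (G = (3*sqrt(65353066)/986)*((24 + 18)/(18 + 16)) = (3*sqrt(65353066)/986)*(42/34) = (3*sqrt(65353066)/986)*((1/34)*42) = (3*sqrt(65353066)/986)*(21/17) = 63*sqrt(65353066)/16762 ≈ 30.384)
1/G = 1/(63*sqrt(65353066)/16762) = 17*sqrt(65353066)/4175703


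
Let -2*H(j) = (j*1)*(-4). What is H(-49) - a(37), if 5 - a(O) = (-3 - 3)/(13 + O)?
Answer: -2578/25 ≈ -103.12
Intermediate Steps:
a(O) = 5 + 6/(13 + O) (a(O) = 5 - (-3 - 3)/(13 + O) = 5 - (-6)/(13 + O) = 5 + 6/(13 + O))
H(j) = 2*j (H(j) = -j*1*(-4)/2 = -j*(-4)/2 = -(-2)*j = 2*j)
H(-49) - a(37) = 2*(-49) - (71 + 5*37)/(13 + 37) = -98 - (71 + 185)/50 = -98 - 256/50 = -98 - 1*128/25 = -98 - 128/25 = -2578/25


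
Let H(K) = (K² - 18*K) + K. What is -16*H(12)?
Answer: 960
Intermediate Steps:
H(K) = K² - 17*K
-16*H(12) = -192*(-17 + 12) = -192*(-5) = -16*(-60) = 960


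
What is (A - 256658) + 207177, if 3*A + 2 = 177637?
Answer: 29192/3 ≈ 9730.7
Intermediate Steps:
A = 177635/3 (A = -2/3 + (1/3)*177637 = -2/3 + 177637/3 = 177635/3 ≈ 59212.)
(A - 256658) + 207177 = (177635/3 - 256658) + 207177 = -592339/3 + 207177 = 29192/3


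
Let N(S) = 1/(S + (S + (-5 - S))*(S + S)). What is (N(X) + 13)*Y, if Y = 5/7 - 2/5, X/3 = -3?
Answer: 11594/2835 ≈ 4.0896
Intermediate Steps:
X = -9 (X = 3*(-3) = -9)
Y = 11/35 (Y = 5*(⅐) - 2*⅕ = 5/7 - ⅖ = 11/35 ≈ 0.31429)
N(S) = -1/(9*S) (N(S) = 1/(S - 10*S) = 1/(-9*S) = -1/(9*S))
(N(X) + 13)*Y = (-⅑/(-9) + 13)*(11/35) = (-⅑*(-⅑) + 13)*(11/35) = (1/81 + 13)*(11/35) = (1054/81)*(11/35) = 11594/2835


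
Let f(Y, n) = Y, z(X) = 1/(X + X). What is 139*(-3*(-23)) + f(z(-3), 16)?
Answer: 57545/6 ≈ 9590.8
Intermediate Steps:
z(X) = 1/(2*X)
139*(-3*(-23)) + f(z(-3), 16) = 139*(-3*(-23)) + (1/2)/(-3) = 139*69 + (1/2)*(-1/3) = 9591 - 1/6 = 57545/6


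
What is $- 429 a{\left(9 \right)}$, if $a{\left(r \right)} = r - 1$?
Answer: $-3432$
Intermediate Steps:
$a{\left(r \right)} = -1 + r$ ($a{\left(r \right)} = r - 1 = -1 + r$)
$- 429 a{\left(9 \right)} = - 429 \left(-1 + 9\right) = \left(-429\right) 8 = -3432$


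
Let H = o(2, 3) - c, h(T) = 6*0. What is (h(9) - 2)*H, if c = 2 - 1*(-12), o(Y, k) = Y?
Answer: 24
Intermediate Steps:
c = 14 (c = 2 + 12 = 14)
h(T) = 0
H = -12 (H = 2 - 1*14 = 2 - 14 = -12)
(h(9) - 2)*H = (0 - 2)*(-12) = -2*(-12) = 24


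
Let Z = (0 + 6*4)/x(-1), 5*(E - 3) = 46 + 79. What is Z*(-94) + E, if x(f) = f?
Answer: 2284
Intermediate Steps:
E = 28 (E = 3 + (46 + 79)/5 = 3 + (⅕)*125 = 3 + 25 = 28)
Z = -24 (Z = (0 + 6*4)/(-1) = (0 + 24)*(-1) = 24*(-1) = -24)
Z*(-94) + E = -24*(-94) + 28 = 2256 + 28 = 2284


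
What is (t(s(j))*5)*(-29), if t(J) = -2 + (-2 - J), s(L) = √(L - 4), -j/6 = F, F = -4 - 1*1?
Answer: 580 + 145*√26 ≈ 1319.4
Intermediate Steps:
F = -5 (F = -4 - 1 = -5)
j = 30 (j = -6*(-5) = 30)
s(L) = √(-4 + L)
t(J) = -4 - J
(t(s(j))*5)*(-29) = ((-4 - √(-4 + 30))*5)*(-29) = ((-4 - √26)*5)*(-29) = (-20 - 5*√26)*(-29) = 580 + 145*√26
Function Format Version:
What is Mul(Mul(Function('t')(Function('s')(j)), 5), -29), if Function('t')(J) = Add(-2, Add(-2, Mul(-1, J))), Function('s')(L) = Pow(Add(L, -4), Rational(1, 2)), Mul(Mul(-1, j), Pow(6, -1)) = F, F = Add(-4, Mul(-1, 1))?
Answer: Add(580, Mul(145, Pow(26, Rational(1, 2)))) ≈ 1319.4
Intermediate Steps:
F = -5 (F = Add(-4, -1) = -5)
j = 30 (j = Mul(-6, -5) = 30)
Function('s')(L) = Pow(Add(-4, L), Rational(1, 2))
Function('t')(J) = Add(-4, Mul(-1, J))
Mul(Mul(Function('t')(Function('s')(j)), 5), -29) = Mul(Mul(Add(-4, Mul(-1, Pow(Add(-4, 30), Rational(1, 2)))), 5), -29) = Mul(Mul(Add(-4, Mul(-1, Pow(26, Rational(1, 2)))), 5), -29) = Mul(Add(-20, Mul(-5, Pow(26, Rational(1, 2)))), -29) = Add(580, Mul(145, Pow(26, Rational(1, 2))))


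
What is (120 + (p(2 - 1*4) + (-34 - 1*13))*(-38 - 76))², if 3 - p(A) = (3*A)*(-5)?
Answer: 73205136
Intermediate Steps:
p(A) = 3 + 15*A (p(A) = 3 - 3*A*(-5) = 3 - (-15)*A = 3 + 15*A)
(120 + (p(2 - 1*4) + (-34 - 1*13))*(-38 - 76))² = (120 + ((3 + 15*(2 - 1*4)) + (-34 - 1*13))*(-38 - 76))² = (120 + ((3 + 15*(2 - 4)) + (-34 - 13))*(-114))² = (120 + ((3 + 15*(-2)) - 47)*(-114))² = (120 + ((3 - 30) - 47)*(-114))² = (120 + (-27 - 47)*(-114))² = (120 - 74*(-114))² = (120 + 8436)² = 8556² = 73205136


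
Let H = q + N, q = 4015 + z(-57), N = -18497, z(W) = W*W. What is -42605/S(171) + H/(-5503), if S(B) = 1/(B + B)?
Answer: -80183706497/5503 ≈ -1.4571e+7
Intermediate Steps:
z(W) = W**2
S(B) = 1/(2*B)
q = 7264 (q = 4015 + (-57)**2 = 4015 + 3249 = 7264)
H = -11233 (H = 7264 - 18497 = -11233)
-42605/S(171) + H/(-5503) = -42605/((1/2)/171) - 11233/(-5503) = -42605/((1/2)*(1/171)) - 11233*(-1/5503) = -42605/1/342 + 11233/5503 = -42605*342 + 11233/5503 = -14570910 + 11233/5503 = -80183706497/5503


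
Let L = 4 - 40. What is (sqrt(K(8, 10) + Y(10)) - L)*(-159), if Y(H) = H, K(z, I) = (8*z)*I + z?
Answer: -5724 - 159*sqrt(658) ≈ -9802.6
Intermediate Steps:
K(z, I) = z + 8*I*z (K(z, I) = 8*I*z + z = z + 8*I*z)
L = -36
(sqrt(K(8, 10) + Y(10)) - L)*(-159) = (sqrt(8*(1 + 8*10) + 10) - 1*(-36))*(-159) = (sqrt(8*(1 + 80) + 10) + 36)*(-159) = (sqrt(8*81 + 10) + 36)*(-159) = (sqrt(648 + 10) + 36)*(-159) = (sqrt(658) + 36)*(-159) = (36 + sqrt(658))*(-159) = -5724 - 159*sqrt(658)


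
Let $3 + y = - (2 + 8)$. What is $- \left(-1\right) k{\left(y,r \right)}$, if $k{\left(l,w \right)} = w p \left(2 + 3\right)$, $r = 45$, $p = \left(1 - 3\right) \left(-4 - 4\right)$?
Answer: $3600$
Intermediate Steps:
$p = 16$ ($p = \left(-2\right) \left(-8\right) = 16$)
$y = -13$ ($y = -3 - \left(2 + 8\right) = -3 - 10 = -13$)
$k{\left(l,w \right)} = 80 w$ ($k{\left(l,w \right)} = w 16 \left(2 + 3\right) = 16 w 5 = 80 w$)
$- \left(-1\right) k{\left(y,r \right)} = - \left(-1\right) 80 \cdot 45 = - \left(-1\right) 3600 = \left(-1\right) \left(-3600\right) = 3600$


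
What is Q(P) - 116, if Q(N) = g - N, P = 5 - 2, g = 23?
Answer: -96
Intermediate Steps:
P = 3
Q(N) = 23 - N
Q(P) - 116 = (23 - 1*3) - 116 = (23 - 3) - 116 = 20 - 116 = -96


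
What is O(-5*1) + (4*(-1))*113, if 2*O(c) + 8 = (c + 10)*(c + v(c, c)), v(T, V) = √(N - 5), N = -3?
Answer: -937/2 + 5*I*√2 ≈ -468.5 + 7.0711*I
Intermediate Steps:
v(T, V) = 2*I*√2 (v(T, V) = √(-3 - 5) = √(-8) = 2*I*√2)
O(c) = -4 + (10 + c)*(c + 2*I*√2)/2 (O(c) = -4 + ((c + 10)*(c + 2*I*√2))/2 = -4 + ((10 + c)*(c + 2*I*√2))/2 = -4 + (10 + c)*(c + 2*I*√2)/2)
O(-5*1) + (4*(-1))*113 = (-4 + (-5*1)²/2 + 5*(-5*1) + 10*I*√2 + I*(-5*1)*√2) + (4*(-1))*113 = (-4 + (½)*(-5)² + 5*(-5) + 10*I*√2 + I*(-5)*√2) - 4*113 = (-4 + (½)*25 - 25 + 10*I*√2 - 5*I*√2) - 452 = (-4 + 25/2 - 25 + 10*I*√2 - 5*I*√2) - 452 = (-33/2 + 5*I*√2) - 452 = -937/2 + 5*I*√2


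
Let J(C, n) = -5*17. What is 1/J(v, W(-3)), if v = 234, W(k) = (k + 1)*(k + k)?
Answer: -1/85 ≈ -0.011765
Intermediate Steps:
W(k) = 2*k*(1 + k) (W(k) = (1 + k)*(2*k) = 2*k*(1 + k))
J(C, n) = -85
1/J(v, W(-3)) = 1/(-85) = -1/85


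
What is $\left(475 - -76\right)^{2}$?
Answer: $303601$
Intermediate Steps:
$\left(475 - -76\right)^{2} = \left(475 + 76\right)^{2} = 551^{2} = 303601$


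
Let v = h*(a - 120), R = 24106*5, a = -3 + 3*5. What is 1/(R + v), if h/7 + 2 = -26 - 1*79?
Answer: 1/201422 ≈ 4.9647e-6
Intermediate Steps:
h = -749 (h = -14 + 7*(-26 - 1*79) = -14 + 7*(-26 - 79) = -14 + 7*(-105) = -14 - 735 = -749)
a = 12 (a = -3 + 15 = 12)
R = 120530
v = 80892 (v = -749*(12 - 120) = -749*(-108) = 80892)
1/(R + v) = 1/(120530 + 80892) = 1/201422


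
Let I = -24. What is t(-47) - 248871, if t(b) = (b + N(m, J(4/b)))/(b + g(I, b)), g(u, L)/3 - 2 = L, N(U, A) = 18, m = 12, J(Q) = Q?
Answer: -45294493/182 ≈ -2.4887e+5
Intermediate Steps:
g(u, L) = 6 + 3*L
t(b) = (18 + b)/(6 + 4*b) (t(b) = (b + 18)/(b + (6 + 3*b)) = (18 + b)/(6 + 4*b))
t(-47) - 248871 = (18 - 47)/(2*(3 + 2*(-47))) - 248871 = (1/2)*(-29)/(3 - 94) - 248871 = (1/2)*(-29)/(-91) - 248871 = (1/2)*(-1/91)*(-29) - 248871 = 29/182 - 248871 = -45294493/182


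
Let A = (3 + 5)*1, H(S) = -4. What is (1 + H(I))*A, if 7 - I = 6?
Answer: -24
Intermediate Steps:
I = 1 (I = 7 - 1*6 = 7 - 6 = 1)
A = 8 (A = 8*1 = 8)
(1 + H(I))*A = (1 - 4)*8 = -3*8 = -24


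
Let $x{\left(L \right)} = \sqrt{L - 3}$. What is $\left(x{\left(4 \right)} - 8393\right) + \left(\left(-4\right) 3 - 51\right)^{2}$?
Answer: $-4423$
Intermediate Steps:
$x{\left(L \right)} = \sqrt{-3 + L}$
$\left(x{\left(4 \right)} - 8393\right) + \left(\left(-4\right) 3 - 51\right)^{2} = \left(\sqrt{-3 + 4} - 8393\right) + \left(\left(-4\right) 3 - 51\right)^{2} = \left(\sqrt{1} - 8393\right) + \left(-12 - 51\right)^{2} = \left(1 - 8393\right) + \left(-63\right)^{2} = -8392 + 3969 = -4423$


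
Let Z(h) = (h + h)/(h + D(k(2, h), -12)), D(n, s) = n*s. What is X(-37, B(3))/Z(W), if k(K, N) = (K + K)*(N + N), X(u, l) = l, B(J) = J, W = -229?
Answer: -285/2 ≈ -142.50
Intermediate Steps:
k(K, N) = 4*K*N (k(K, N) = (2*K)*(2*N) = 4*K*N)
Z(h) = -2/95 (Z(h) = (h + h)/(h + (4*2*h)*(-12)) = (2*h)/(h + (8*h)*(-12)) = (2*h)/(h - 96*h) = (2*h)/((-95*h)) = (2*h)*(-1/(95*h)) = -2/95)
X(-37, B(3))/Z(W) = 3/(-2/95) = 3*(-95/2) = -285/2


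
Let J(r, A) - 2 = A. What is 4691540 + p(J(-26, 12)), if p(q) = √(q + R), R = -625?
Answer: 4691540 + I*√611 ≈ 4.6915e+6 + 24.718*I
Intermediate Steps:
J(r, A) = 2 + A
p(q) = √(-625 + q) (p(q) = √(q - 625) = √(-625 + q))
4691540 + p(J(-26, 12)) = 4691540 + √(-625 + (2 + 12)) = 4691540 + √(-625 + 14) = 4691540 + √(-611) = 4691540 + I*√611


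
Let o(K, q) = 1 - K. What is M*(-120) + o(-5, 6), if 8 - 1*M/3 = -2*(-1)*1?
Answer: -2154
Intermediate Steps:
M = 18 (M = 24 - 3*(-2*(-1)) = 24 - 6 = 18)
M*(-120) + o(-5, 6) = 18*(-120) + (1 - 1*(-5)) = -2160 + (1 + 5) = -2160 + 6 = -2154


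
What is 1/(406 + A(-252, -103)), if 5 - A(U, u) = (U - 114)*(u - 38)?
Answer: -1/51195 ≈ -1.9533e-5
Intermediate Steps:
A(U, u) = 5 - (-114 + U)*(-38 + u) (A(U, u) = 5 - (U - 114)*(u - 38) = 5 - (-114 + U)*(-38 + u))
1/(406 + A(-252, -103)) = 1/(406 + (-4327 + 38*(-252) + 114*(-103) - 1*(-252)*(-103))) = 1/(406 + (-4327 - 9576 - 11742 - 25956)) = 1/(406 - 51601) = 1/(-51195) = -1/51195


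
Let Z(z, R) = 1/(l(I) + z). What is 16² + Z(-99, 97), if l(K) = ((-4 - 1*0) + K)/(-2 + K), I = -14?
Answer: 200440/783 ≈ 255.99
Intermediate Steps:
l(K) = (-4 + K)/(-2 + K) (l(K) = ((-4 + 0) + K)/(-2 + K) = (-4 + K)/(-2 + K))
Z(z, R) = 1/(9/8 + z) (Z(z, R) = 1/((-4 - 14)/(-2 - 14) + z) = 1/(-18/(-16) + z) = 1/(-1/16*(-18) + z) = 1/(9/8 + z))
16² + Z(-99, 97) = 16² + 8/(9 + 8*(-99)) = 256 + 8/(9 - 792) = 256 + 8/(-783) = 256 + 8*(-1/783) = 256 - 8/783 = 200440/783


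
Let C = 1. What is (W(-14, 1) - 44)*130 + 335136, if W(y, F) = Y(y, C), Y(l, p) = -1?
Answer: 329286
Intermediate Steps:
W(y, F) = -1
(W(-14, 1) - 44)*130 + 335136 = (-1 - 44)*130 + 335136 = -45*130 + 335136 = -5850 + 335136 = 329286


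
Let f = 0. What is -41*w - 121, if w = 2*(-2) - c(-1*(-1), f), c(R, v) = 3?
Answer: 166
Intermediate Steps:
w = -7 (w = 2*(-2) - 1*3 = -4 - 3 = -7)
-41*w - 121 = -41*(-7) - 121 = 287 - 121 = 166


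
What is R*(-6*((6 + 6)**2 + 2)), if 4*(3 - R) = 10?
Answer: -438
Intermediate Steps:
R = 1/2 (R = 3 - 1/4*10 = 3 - 5/2 = 1/2 ≈ 0.50000)
R*(-6*((6 + 6)**2 + 2)) = (-6*((6 + 6)**2 + 2))/2 = (-6*(12**2 + 2))/2 = (-6*(144 + 2))/2 = (-6*146)/2 = (1/2)*(-876) = -438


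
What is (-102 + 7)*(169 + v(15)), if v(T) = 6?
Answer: -16625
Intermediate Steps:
(-102 + 7)*(169 + v(15)) = (-102 + 7)*(169 + 6) = -95*175 = -16625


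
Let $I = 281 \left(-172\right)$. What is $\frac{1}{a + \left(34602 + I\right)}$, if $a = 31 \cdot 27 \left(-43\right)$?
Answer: $- \frac{1}{49721} \approx -2.0112 \cdot 10^{-5}$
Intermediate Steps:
$I = -48332$
$a = -35991$ ($a = 837 \left(-43\right) = -35991$)
$\frac{1}{a + \left(34602 + I\right)} = \frac{1}{-35991 + \left(34602 - 48332\right)} = \frac{1}{-35991 - 13730} = \frac{1}{-49721} = - \frac{1}{49721}$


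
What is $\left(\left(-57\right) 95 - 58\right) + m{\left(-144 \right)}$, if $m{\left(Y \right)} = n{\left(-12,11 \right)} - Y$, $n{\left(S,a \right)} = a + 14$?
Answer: $-5304$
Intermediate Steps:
$n{\left(S,a \right)} = 14 + a$
$m{\left(Y \right)} = 25 - Y$ ($m{\left(Y \right)} = \left(14 + 11\right) - Y = 25 - Y$)
$\left(\left(-57\right) 95 - 58\right) + m{\left(-144 \right)} = \left(\left(-57\right) 95 - 58\right) + \left(25 - -144\right) = \left(-5415 - 58\right) + \left(25 + 144\right) = -5473 + 169 = -5304$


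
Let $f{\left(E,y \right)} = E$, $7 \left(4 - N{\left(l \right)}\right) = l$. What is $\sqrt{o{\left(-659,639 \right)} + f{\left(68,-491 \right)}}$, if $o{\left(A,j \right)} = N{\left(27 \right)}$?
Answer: $\frac{3 \sqrt{371}}{7} \approx 8.2549$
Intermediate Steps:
$N{\left(l \right)} = 4 - \frac{l}{7}$
$o{\left(A,j \right)} = \frac{1}{7}$ ($o{\left(A,j \right)} = 4 - \frac{27}{7} = \frac{1}{7}$)
$\sqrt{o{\left(-659,639 \right)} + f{\left(68,-491 \right)}} = \sqrt{\frac{1}{7} + 68} = \sqrt{\frac{477}{7}} = \frac{3 \sqrt{371}}{7}$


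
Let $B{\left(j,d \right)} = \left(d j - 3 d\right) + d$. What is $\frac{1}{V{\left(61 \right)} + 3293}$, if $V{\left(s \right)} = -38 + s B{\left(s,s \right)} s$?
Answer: $\frac{1}{13395134} \approx 7.4654 \cdot 10^{-8}$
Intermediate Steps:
$B{\left(j,d \right)} = - 2 d + d j$ ($B{\left(j,d \right)} = \left(- 3 d + d j\right) + d = - 2 d + d j$)
$V{\left(s \right)} = -38 + s^{3} \left(-2 + s\right)$ ($V{\left(s \right)} = -38 + s s \left(-2 + s\right) s = -38 + s^{2} \left(-2 + s\right) s = -38 + s^{3} \left(-2 + s\right)$)
$\frac{1}{V{\left(61 \right)} + 3293} = \frac{1}{\left(-38 + 61^{3} \left(-2 + 61\right)\right) + 3293} = \frac{1}{\left(-38 + 226981 \cdot 59\right) + 3293} = \frac{1}{\left(-38 + 13391879\right) + 3293} = \frac{1}{13391841 + 3293} = \frac{1}{13395134}$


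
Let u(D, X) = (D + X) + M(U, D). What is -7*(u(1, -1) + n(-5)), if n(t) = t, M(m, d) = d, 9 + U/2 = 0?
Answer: 28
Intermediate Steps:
U = -18 (U = -18 + 2*0 = -18 + 0 = -18)
u(D, X) = X + 2*D (u(D, X) = (D + X) + D = X + 2*D)
-7*(u(1, -1) + n(-5)) = -7*((-1 + 2*1) - 5) = -7*((-1 + 2) - 5) = -7*(1 - 5) = -7*(-4) = 28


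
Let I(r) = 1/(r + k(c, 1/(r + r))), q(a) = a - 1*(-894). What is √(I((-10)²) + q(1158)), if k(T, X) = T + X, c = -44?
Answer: 2*√64362771763/11201 ≈ 45.299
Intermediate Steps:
q(a) = 894 + a (q(a) = a + 894 = 894 + a)
I(r) = 1/(-44 + r + 1/(2*r)) (I(r) = 1/(r + (-44 + 1/(r + r))) = 1/(r + (-44 + 1/(2*r))) = 1/(-44 + r + 1/(2*r)))
√(I((-10)²) + q(1158)) = √(2*(-10)²/(1 + 2*(-10)²*(-44 + (-10)²)) + (894 + 1158)) = √(2*100/(1 + 2*100*(-44 + 100)) + 2052) = √(2*100/(1 + 2*100*56) + 2052) = √(2*100/(1 + 11200) + 2052) = √(2*100/11201 + 2052) = √(2*100*(1/11201) + 2052) = √(200/11201 + 2052) = √(22984652/11201) = 2*√64362771763/11201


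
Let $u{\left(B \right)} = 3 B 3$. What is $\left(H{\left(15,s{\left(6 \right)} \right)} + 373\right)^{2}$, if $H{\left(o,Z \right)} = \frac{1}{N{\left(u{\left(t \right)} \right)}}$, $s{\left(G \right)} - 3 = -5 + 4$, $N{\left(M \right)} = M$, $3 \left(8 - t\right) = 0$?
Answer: $\frac{721298449}{5184} \approx 1.3914 \cdot 10^{5}$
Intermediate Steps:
$t = 8$ ($t = 8 - 0 = 8 + 0 = 8$)
$u{\left(B \right)} = 9 B$
$s{\left(G \right)} = 2$ ($s{\left(G \right)} = 3 + \left(-5 + 4\right) = 3 - 1 = 2$)
$H{\left(o,Z \right)} = \frac{1}{72}$ ($H{\left(o,Z \right)} = \frac{1}{9 \cdot 8} = \frac{1}{72}$)
$\left(H{\left(15,s{\left(6 \right)} \right)} + 373\right)^{2} = \left(\frac{1}{72} + 373\right)^{2} = \left(\frac{26857}{72}\right)^{2} = \frac{721298449}{5184}$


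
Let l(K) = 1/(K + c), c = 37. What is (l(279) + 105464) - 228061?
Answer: -38740651/316 ≈ -1.2260e+5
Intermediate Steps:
l(K) = 1/(37 + K) (l(K) = 1/(K + 37) = 1/(37 + K))
(l(279) + 105464) - 228061 = (1/(37 + 279) + 105464) - 228061 = (1/316 + 105464) - 228061 = 33326625/316 - 228061 = -38740651/316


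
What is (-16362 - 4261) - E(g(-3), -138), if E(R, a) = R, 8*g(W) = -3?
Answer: -164981/8 ≈ -20623.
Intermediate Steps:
g(W) = -3/8 (g(W) = (⅛)*(-3) = -3/8)
(-16362 - 4261) - E(g(-3), -138) = (-16362 - 4261) - 1*(-3/8) = -20623 + 3/8 = -164981/8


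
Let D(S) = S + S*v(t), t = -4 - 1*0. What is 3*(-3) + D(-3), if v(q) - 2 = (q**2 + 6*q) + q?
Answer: 18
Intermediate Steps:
t = -4 (t = -4 + 0 = -4)
v(q) = 2 + q**2 + 7*q (v(q) = 2 + ((q**2 + 6*q) + q) = 2 + (q**2 + 7*q) = 2 + q**2 + 7*q)
D(S) = -9*S (D(S) = S + S*(2 + (-4)**2 + 7*(-4)) = S + S*(2 + 16 - 28) = S + S*(-10) = S - 10*S = -9*S)
3*(-3) + D(-3) = 3*(-3) - 9*(-3) = -9 + 27 = 18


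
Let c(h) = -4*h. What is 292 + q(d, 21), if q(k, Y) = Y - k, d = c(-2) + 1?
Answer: 304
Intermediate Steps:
d = 9 (d = -4*(-2) + 1 = 8 + 1 = 9)
292 + q(d, 21) = 292 + (21 - 1*9) = 292 + (21 - 9) = 292 + 12 = 304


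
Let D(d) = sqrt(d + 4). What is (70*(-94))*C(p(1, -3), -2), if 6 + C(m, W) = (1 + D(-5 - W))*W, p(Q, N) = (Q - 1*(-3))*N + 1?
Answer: 65800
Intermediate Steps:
D(d) = sqrt(4 + d)
p(Q, N) = 1 + N*(3 + Q) (p(Q, N) = (Q + 3)*N + 1 = (3 + Q)*N + 1 = N*(3 + Q) + 1 = 1 + N*(3 + Q))
C(m, W) = -6 + W*(1 + sqrt(-1 - W)) (C(m, W) = -6 + (1 + sqrt(4 + (-5 - W)))*W = -6 + (1 + sqrt(-1 - W))*W = -6 + W*(1 + sqrt(-1 - W)))
(70*(-94))*C(p(1, -3), -2) = (70*(-94))*(-6 - 2 - 2*sqrt(-1 - 1*(-2))) = -6580*(-6 - 2 - 2*sqrt(-1 + 2)) = -6580*(-6 - 2 - 2*sqrt(1)) = -6580*(-6 - 2 - 2*1) = -6580*(-6 - 2 - 2) = -6580*(-10) = 65800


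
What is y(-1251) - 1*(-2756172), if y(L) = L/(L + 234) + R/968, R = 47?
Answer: 301481257911/109384 ≈ 2.7562e+6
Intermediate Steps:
y(L) = 47/968 + L/(234 + L) (y(L) = L/(L + 234) + 47/968 = L/(234 + L) + 47*(1/968) = L/(234 + L) + 47/968 = 47/968 + L/(234 + L))
y(-1251) - 1*(-2756172) = (10998 + 1015*(-1251))/(968*(234 - 1251)) - 1*(-2756172) = (1/968)*(10998 - 1269765)/(-1017) + 2756172 = (1/968)*(-1/1017)*(-1258767) + 2756172 = 139863/109384 + 2756172 = 301481257911/109384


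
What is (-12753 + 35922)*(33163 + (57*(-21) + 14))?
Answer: 740944620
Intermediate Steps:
(-12753 + 35922)*(33163 + (57*(-21) + 14)) = 23169*(33163 + (-1197 + 14)) = 23169*(33163 - 1183) = 23169*31980 = 740944620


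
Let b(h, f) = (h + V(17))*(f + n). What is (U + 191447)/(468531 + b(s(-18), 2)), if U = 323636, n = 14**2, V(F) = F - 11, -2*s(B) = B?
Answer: 515083/471501 ≈ 1.0924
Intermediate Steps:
s(B) = -B/2
V(F) = -11 + F
n = 196
b(h, f) = (6 + h)*(196 + f) (b(h, f) = (h + (-11 + 17))*(f + 196) = (h + 6)*(196 + f) = (6 + h)*(196 + f))
(U + 191447)/(468531 + b(s(-18), 2)) = (323636 + 191447)/(468531 + (1176 + 6*2 + 196*(-1/2*(-18)) + 2*(-1/2*(-18)))) = 515083/(468531 + (1176 + 12 + 196*9 + 2*9)) = 515083/(468531 + (1176 + 12 + 1764 + 18)) = 515083/(468531 + 2970) = 515083/471501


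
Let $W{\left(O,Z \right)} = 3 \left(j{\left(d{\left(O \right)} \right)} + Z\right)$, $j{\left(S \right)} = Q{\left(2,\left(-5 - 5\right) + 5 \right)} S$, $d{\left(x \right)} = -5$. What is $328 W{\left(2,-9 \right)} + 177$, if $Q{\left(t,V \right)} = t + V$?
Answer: $6081$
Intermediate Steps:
$Q{\left(t,V \right)} = V + t$
$j{\left(S \right)} = - 3 S$ ($j{\left(S \right)} = \left(\left(\left(-5 - 5\right) + 5\right) + 2\right) S = \left(\left(-10 + 5\right) + 2\right) S = \left(-5 + 2\right) S = - 3 S$)
$W{\left(O,Z \right)} = 45 + 3 Z$ ($W{\left(O,Z \right)} = 3 \left(\left(-3\right) \left(-5\right) + Z\right) = 3 \left(15 + Z\right) = 45 + 3 Z$)
$328 W{\left(2,-9 \right)} + 177 = 328 \left(45 + 3 \left(-9\right)\right) + 177 = 328 \left(45 - 27\right) + 177 = 328 \cdot 18 + 177 = 5904 + 177 = 6081$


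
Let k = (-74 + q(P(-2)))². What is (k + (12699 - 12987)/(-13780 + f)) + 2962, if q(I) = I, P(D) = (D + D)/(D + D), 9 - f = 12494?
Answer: 72587801/8755 ≈ 8291.0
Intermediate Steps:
f = -12485 (f = 9 - 1*12494 = 9 - 12494 = -12485)
P(D) = 1 (P(D) = (2*D)/((2*D)) = (2*D)*(1/(2*D)) = 1)
k = 5329 (k = (-74 + 1)² = (-73)² = 5329)
(k + (12699 - 12987)/(-13780 + f)) + 2962 = (5329 + (12699 - 12987)/(-13780 - 12485)) + 2962 = (5329 - 288/(-26265)) + 2962 = (5329 - 288*(-1/26265)) + 2962 = (5329 + 96/8755) + 2962 = 46655491/8755 + 2962 = 72587801/8755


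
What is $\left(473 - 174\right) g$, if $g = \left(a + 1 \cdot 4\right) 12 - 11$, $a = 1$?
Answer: $14651$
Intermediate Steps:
$g = 49$ ($g = \left(1 + 1 \cdot 4\right) 12 - 11 = \left(1 + 4\right) 12 - 11 = 5 \cdot 12 - 11 = 60 - 11 = 49$)
$\left(473 - 174\right) g = \left(473 - 174\right) 49 = 299 \cdot 49 = 14651$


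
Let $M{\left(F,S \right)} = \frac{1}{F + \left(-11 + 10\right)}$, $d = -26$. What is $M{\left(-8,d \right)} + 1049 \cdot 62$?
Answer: $\frac{585341}{9} \approx 65038.0$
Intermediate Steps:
$M{\left(F,S \right)} = \frac{1}{-1 + F}$ ($M{\left(F,S \right)} = \frac{1}{F - 1} = \frac{1}{-1 + F}$)
$M{\left(-8,d \right)} + 1049 \cdot 62 = \frac{1}{-1 - 8} + 1049 \cdot 62 = \frac{1}{-9} + 65038 = - \frac{1}{9} + 65038 = \frac{585341}{9}$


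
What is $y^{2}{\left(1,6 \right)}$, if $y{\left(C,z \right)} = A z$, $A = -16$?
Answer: $9216$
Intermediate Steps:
$y{\left(C,z \right)} = - 16 z$
$y^{2}{\left(1,6 \right)} = \left(\left(-16\right) 6\right)^{2} = \left(-96\right)^{2} = 9216$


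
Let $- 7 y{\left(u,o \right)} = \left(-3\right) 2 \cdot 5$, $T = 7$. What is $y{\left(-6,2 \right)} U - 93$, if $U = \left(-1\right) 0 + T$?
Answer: $-63$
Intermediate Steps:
$U = 7$ ($U = \left(-1\right) 0 + 7 = 0 + 7 = 7$)
$y{\left(u,o \right)} = \frac{30}{7}$ ($y{\left(u,o \right)} = - \frac{\left(-3\right) 2 \cdot 5}{7} = - \frac{\left(-6\right) 5}{7} = \left(- \frac{1}{7}\right) \left(-30\right) = \frac{30}{7}$)
$y{\left(-6,2 \right)} U - 93 = \frac{30}{7} \cdot 7 - 93 = 30 - 93 = -63$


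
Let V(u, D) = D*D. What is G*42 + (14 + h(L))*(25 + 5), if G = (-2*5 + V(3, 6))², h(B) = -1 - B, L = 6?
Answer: 28602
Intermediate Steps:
V(u, D) = D²
G = 676 (G = (-2*5 + 6²)² = (-10 + 36)² = 26² = 676)
G*42 + (14 + h(L))*(25 + 5) = 676*42 + (14 + (-1 - 1*6))*(25 + 5) = 28392 + (14 + (-1 - 6))*30 = 28392 + (14 - 7)*30 = 28392 + 7*30 = 28392 + 210 = 28602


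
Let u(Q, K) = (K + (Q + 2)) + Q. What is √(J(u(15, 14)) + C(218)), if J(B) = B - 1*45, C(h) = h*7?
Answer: √1527 ≈ 39.077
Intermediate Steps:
C(h) = 7*h
u(Q, K) = 2 + K + 2*Q (u(Q, K) = (K + (2 + Q)) + Q = (2 + K + Q) + Q = 2 + K + 2*Q)
J(B) = -45 + B (J(B) = B - 45 = -45 + B)
√(J(u(15, 14)) + C(218)) = √((-45 + (2 + 14 + 2*15)) + 7*218) = √((-45 + (2 + 14 + 30)) + 1526) = √((-45 + 46) + 1526) = √(1 + 1526) = √1527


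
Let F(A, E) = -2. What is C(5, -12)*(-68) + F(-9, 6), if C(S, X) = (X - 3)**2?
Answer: -15302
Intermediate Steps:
C(S, X) = (-3 + X)**2
C(5, -12)*(-68) + F(-9, 6) = (-3 - 12)**2*(-68) - 2 = (-15)**2*(-68) - 2 = 225*(-68) - 2 = -15300 - 2 = -15302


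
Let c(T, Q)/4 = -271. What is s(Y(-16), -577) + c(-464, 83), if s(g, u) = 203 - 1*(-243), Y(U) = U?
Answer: -638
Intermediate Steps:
c(T, Q) = -1084 (c(T, Q) = 4*(-271) = -1084)
s(g, u) = 446 (s(g, u) = 203 + 243 = 446)
s(Y(-16), -577) + c(-464, 83) = 446 - 1084 = -638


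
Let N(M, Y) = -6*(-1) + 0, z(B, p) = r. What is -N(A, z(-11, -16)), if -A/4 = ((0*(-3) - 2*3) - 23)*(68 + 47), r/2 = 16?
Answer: -6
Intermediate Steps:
r = 32 (r = 2*16 = 32)
A = 13340 (A = -4*((0*(-3) - 2*3) - 23)*(68 + 47) = -4*((0 - 6) - 23)*115 = -4*(-6 - 23)*115 = -(-116)*115 = -4*(-3335) = 13340)
z(B, p) = 32
N(M, Y) = 6 (N(M, Y) = 6 + 0 = 6)
-N(A, z(-11, -16)) = -1*6 = -6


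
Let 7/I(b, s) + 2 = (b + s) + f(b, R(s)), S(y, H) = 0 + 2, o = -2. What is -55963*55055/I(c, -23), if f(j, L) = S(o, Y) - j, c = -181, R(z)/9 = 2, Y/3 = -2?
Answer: 10123426885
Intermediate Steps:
Y = -6 (Y = 3*(-2) = -6)
R(z) = 18 (R(z) = 9*2 = 18)
S(y, H) = 2
f(j, L) = 2 - j
I(b, s) = 7/s (I(b, s) = 7/(-2 + ((b + s) + (2 - b))) = 7/(-2 + (2 + s)) = 7/s)
-55963*55055/I(c, -23) = -55963/((7/(-23))/55055) = -55963/((7*(-1/23))*(1/55055)) = -55963/((-7/23*1/55055)) = -55963/(-1/180895) = -55963*(-180895) = 10123426885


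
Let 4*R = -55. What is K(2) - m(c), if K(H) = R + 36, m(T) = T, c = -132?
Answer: 617/4 ≈ 154.25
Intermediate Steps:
R = -55/4 (R = (¼)*(-55) = -55/4 ≈ -13.750)
K(H) = 89/4 (K(H) = -55/4 + 36 = 89/4)
K(2) - m(c) = 89/4 - 1*(-132) = 89/4 + 132 = 617/4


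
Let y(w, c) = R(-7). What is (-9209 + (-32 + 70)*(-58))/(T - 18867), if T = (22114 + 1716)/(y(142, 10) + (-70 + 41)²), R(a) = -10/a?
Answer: 67302461/111091889 ≈ 0.60583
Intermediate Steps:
y(w, c) = 10/7 (y(w, c) = -10/(-7) = -10*(-⅐) = 10/7)
T = 166810/5897 (T = (22114 + 1716)/(10/7 + (-70 + 41)²) = 23830/(10/7 + (-29)²) = 23830/(10/7 + 841) = 23830/(5897/7) = 23830*(7/5897) = 166810/5897 ≈ 28.287)
(-9209 + (-32 + 70)*(-58))/(T - 18867) = (-9209 + (-32 + 70)*(-58))/(166810/5897 - 18867) = (-9209 + 38*(-58))/(-111091889/5897) = (-9209 - 2204)*(-5897/111091889) = -11413*(-5897/111091889) = 67302461/111091889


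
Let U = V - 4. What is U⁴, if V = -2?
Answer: 1296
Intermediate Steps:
U = -6 (U = -2 - 4 = -6)
U⁴ = (-6)⁴ = 1296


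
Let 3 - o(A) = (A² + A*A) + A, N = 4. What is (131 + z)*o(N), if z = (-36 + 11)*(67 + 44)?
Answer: 87252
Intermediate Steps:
o(A) = 3 - A - 2*A² (o(A) = 3 - ((A² + A*A) + A) = 3 - ((A² + A²) + A) = 3 - (2*A² + A) = 3 - (A + 2*A²) = 3 + (-A - 2*A²) = 3 - A - 2*A²)
z = -2775 (z = -25*111 = -2775)
(131 + z)*o(N) = (131 - 2775)*(3 - 1*4 - 2*4²) = -2644*(3 - 4 - 2*16) = -2644*(3 - 4 - 32) = -2644*(-33) = 87252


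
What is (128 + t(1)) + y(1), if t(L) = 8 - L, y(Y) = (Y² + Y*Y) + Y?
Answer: 138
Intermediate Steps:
y(Y) = Y + 2*Y² (y(Y) = (Y² + Y²) + Y = 2*Y² + Y = Y + 2*Y²)
(128 + t(1)) + y(1) = (128 + (8 - 1*1)) + 1*(1 + 2*1) = (128 + (8 - 1)) + 1*(1 + 2) = (128 + 7) + 1*3 = 135 + 3 = 138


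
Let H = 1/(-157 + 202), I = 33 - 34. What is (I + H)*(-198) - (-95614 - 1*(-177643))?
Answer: -409177/5 ≈ -81835.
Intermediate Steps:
I = -1
H = 1/45 ≈ 0.022222
(I + H)*(-198) - (-95614 - 1*(-177643)) = (-1 + 1/45)*(-198) - (-95614 - 1*(-177643)) = -44/45*(-198) - (-95614 + 177643) = 968/5 - 1*82029 = 968/5 - 82029 = -409177/5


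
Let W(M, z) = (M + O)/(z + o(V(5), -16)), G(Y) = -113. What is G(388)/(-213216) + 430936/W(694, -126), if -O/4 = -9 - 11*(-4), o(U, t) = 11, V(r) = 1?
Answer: -5283240853819/59060832 ≈ -89454.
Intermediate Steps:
O = -140 (O = -4*(-9 - 11*(-4)) = -4*(-9 + 44) = -4*35 = -140)
W(M, z) = (-140 + M)/(11 + z) (W(M, z) = (M - 140)/(z + 11) = (-140 + M)/(11 + z))
G(388)/(-213216) + 430936/W(694, -126) = -113/(-213216) + 430936/(((-140 + 694)/(11 - 126))) = -113*(-1/213216) + 430936/((554/(-115))) = 113/213216 + 430936/((-1/115*554)) = 113/213216 + 430936/(-554/115) = 113/213216 + 430936*(-115/554) = 113/213216 - 24778820/277 = -5283240853819/59060832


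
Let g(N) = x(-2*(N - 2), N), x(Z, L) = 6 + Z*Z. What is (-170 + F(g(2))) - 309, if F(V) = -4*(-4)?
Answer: -463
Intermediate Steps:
x(Z, L) = 6 + Z²
g(N) = 6 + (4 - 2*N)² (g(N) = 6 + (-2*(N - 2))² = 6 + (-2*(-2 + N))² = 6 + (4 - 2*N)²)
F(V) = 16
(-170 + F(g(2))) - 309 = (-170 + 16) - 309 = -154 - 309 = -463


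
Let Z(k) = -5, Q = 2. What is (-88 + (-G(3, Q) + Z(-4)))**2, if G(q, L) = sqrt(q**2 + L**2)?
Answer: (93 + sqrt(13))**2 ≈ 9332.6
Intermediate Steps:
G(q, L) = sqrt(L**2 + q**2)
(-88 + (-G(3, Q) + Z(-4)))**2 = (-88 + (-sqrt(2**2 + 3**2) - 5))**2 = (-88 + (-sqrt(4 + 9) - 5))**2 = (-88 + (-sqrt(13) - 5))**2 = (-88 + (-5 - sqrt(13)))**2 = (-93 - sqrt(13))**2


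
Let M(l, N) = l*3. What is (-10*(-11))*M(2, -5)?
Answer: 660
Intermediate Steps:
M(l, N) = 3*l
(-10*(-11))*M(2, -5) = (-10*(-11))*(3*2) = 110*6 = 660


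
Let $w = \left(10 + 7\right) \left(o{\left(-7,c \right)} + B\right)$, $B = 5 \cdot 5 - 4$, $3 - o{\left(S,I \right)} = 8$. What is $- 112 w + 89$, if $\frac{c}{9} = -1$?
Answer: $-30375$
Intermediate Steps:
$c = -9$ ($c = 9 \left(-1\right) = -9$)
$o{\left(S,I \right)} = -5$ ($o{\left(S,I \right)} = 3 - 8 = -5$)
$B = 21$ ($B = 25 - 4 = 21$)
$w = 272$ ($w = \left(10 + 7\right) \left(-5 + 21\right) = 17 \cdot 16 = 272$)
$- 112 w + 89 = \left(-112\right) 272 + 89 = -30464 + 89 = -30375$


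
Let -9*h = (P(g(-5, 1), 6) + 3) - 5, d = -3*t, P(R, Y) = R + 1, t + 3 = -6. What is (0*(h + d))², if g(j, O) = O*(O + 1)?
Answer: 0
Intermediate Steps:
t = -9 (t = -3 - 6 = -9)
g(j, O) = O*(1 + O)
P(R, Y) = 1 + R
d = 27 (d = -3*(-9) = 27)
h = -⅑ (h = -(((1 + 1*(1 + 1)) + 3) - 5)/9 = -(((1 + 1*2) + 3) - 5)/9 = -(((1 + 2) + 3) - 5)/9 = -((3 + 3) - 5)/9 = -(6 - 5)/9 = -⅑*1 = -⅑ ≈ -0.11111)
(0*(h + d))² = (0*(-⅑ + 27))² = (0*(242/9))² = 0² = 0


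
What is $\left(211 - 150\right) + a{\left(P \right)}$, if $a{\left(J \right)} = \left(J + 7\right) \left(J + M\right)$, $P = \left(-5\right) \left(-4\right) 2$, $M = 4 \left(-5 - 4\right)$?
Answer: $249$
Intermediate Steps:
$M = -36$ ($M = 4 \left(-9\right) = -36$)
$P = 40$ ($P = 20 \cdot 2 = 40$)
$a{\left(J \right)} = \left(-36 + J\right) \left(7 + J\right)$ ($a{\left(J \right)} = \left(J + 7\right) \left(J - 36\right) = \left(7 + J\right) \left(-36 + J\right) = \left(-36 + J\right) \left(7 + J\right)$)
$\left(211 - 150\right) + a{\left(P \right)} = \left(211 - 150\right) - \left(1412 - 1600\right) = 61 - -188 = 61 + 188 = 249$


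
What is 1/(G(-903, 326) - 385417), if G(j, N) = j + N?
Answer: -1/385994 ≈ -2.5907e-6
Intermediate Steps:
G(j, N) = N + j
1/(G(-903, 326) - 385417) = 1/((326 - 903) - 385417) = 1/(-577 - 385417) = 1/(-385994) = -1/385994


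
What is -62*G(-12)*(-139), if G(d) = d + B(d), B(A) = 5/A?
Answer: -642041/6 ≈ -1.0701e+5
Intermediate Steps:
G(d) = d + 5/d
-62*G(-12)*(-139) = -62*(-12 + 5/(-12))*(-139) = -62*(-12 + 5*(-1/12))*(-139) = -62*(-12 - 5/12)*(-139) = -62*(-149/12)*(-139) = (4619/6)*(-139) = -642041/6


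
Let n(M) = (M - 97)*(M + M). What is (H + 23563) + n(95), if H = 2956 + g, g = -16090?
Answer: 10049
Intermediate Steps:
n(M) = 2*M*(-97 + M) (n(M) = (-97 + M)*(2*M) = 2*M*(-97 + M))
H = -13134 (H = 2956 - 16090 = -13134)
(H + 23563) + n(95) = (-13134 + 23563) + 2*95*(-97 + 95) = 10429 + 2*95*(-2) = 10429 - 380 = 10049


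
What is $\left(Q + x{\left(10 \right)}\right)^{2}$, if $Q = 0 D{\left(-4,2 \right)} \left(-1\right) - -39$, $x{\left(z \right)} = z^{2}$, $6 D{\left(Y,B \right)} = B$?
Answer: $19321$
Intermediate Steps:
$D{\left(Y,B \right)} = \frac{B}{6}$
$Q = 39$ ($Q = 0 \cdot \frac{1}{6} \cdot 2 \left(-1\right) - -39 = 0 \cdot \frac{1}{3} \left(-1\right) + 39 = 0 \left(-1\right) + 39 = 0 + 39 = 39$)
$\left(Q + x{\left(10 \right)}\right)^{2} = \left(39 + 10^{2}\right)^{2} = \left(39 + 100\right)^{2} = 139^{2} = 19321$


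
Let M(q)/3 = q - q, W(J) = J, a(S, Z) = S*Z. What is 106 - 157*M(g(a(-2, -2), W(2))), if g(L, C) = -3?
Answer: 106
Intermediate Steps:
M(q) = 0 (M(q) = 3*(q - q) = 3*0 = 0)
106 - 157*M(g(a(-2, -2), W(2))) = 106 - 157*0 = 106 + 0 = 106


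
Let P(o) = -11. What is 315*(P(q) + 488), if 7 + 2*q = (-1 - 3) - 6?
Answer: 150255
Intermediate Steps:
q = -17/2 (q = -7/2 + ((-1 - 3) - 6)/2 = -7/2 + (-4 - 6)/2 = -7/2 + (1/2)*(-10) = -7/2 - 5 = -17/2 ≈ -8.5000)
315*(P(q) + 488) = 315*(-11 + 488) = 315*477 = 150255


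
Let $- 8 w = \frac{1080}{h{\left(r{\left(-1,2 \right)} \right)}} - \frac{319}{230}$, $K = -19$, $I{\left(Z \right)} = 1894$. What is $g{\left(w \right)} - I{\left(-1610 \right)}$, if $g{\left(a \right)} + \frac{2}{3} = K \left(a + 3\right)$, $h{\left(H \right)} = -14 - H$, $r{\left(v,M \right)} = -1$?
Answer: $- \frac{154446779}{71760} \approx -2152.3$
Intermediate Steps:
$w = \frac{252547}{23920}$ ($w = - \frac{\frac{1080}{-14 - -1} - \frac{319}{230}}{8} = - \frac{\frac{1080}{-14 + 1} - \frac{319}{230}}{8} = - \frac{\frac{1080}{-13} - \frac{319}{230}}{8} = - \frac{1080 \left(- \frac{1}{13}\right) - \frac{319}{230}}{8} = - \frac{- \frac{1080}{13} - \frac{319}{230}}{8} = \left(- \frac{1}{8}\right) \left(- \frac{252547}{2990}\right) = \frac{252547}{23920} \approx 10.558$)
$g{\left(a \right)} = - \frac{173}{3} - 19 a$ ($g{\left(a \right)} = - \frac{2}{3} - 19 \left(a + 3\right) = - \frac{2}{3} - 19 \left(3 + a\right) = - \frac{2}{3} - \left(57 + 19 a\right) = - \frac{173}{3} - 19 a$)
$g{\left(w \right)} - I{\left(-1610 \right)} = \left(- \frac{173}{3} - \frac{4798393}{23920}\right) - 1894 = - \frac{18533339}{71760} - 1894 = - \frac{154446779}{71760}$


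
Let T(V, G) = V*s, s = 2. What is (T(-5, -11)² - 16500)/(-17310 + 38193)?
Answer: -16400/20883 ≈ -0.78533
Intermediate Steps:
T(V, G) = 2*V (T(V, G) = V*2 = 2*V)
(T(-5, -11)² - 16500)/(-17310 + 38193) = ((2*(-5))² - 16500)/(-17310 + 38193) = ((-10)² - 16500)/20883 = (100 - 16500)*(1/20883) = -16400*1/20883 = -16400/20883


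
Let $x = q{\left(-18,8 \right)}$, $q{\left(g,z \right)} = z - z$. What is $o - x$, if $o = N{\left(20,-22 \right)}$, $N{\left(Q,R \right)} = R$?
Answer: $-22$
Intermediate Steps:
$q{\left(g,z \right)} = 0$
$o = -22$
$x = 0$
$o - x = -22 - 0 = -22 + 0 = -22$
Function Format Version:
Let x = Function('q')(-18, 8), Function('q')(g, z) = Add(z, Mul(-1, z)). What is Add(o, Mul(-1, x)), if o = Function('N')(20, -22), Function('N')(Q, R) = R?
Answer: -22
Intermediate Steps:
Function('q')(g, z) = 0
o = -22
x = 0
Add(o, Mul(-1, x)) = Add(-22, Mul(-1, 0)) = Add(-22, 0) = -22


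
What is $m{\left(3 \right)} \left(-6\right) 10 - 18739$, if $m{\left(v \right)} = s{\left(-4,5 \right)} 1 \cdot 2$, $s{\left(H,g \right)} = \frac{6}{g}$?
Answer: $-18883$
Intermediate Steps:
$m{\left(v \right)} = \frac{12}{5}$ ($m{\left(v \right)} = \frac{6}{5} \cdot 1 \cdot 2 = \frac{6}{5} \cdot 2 = \frac{12}{5}$)
$m{\left(3 \right)} \left(-6\right) 10 - 18739 = \frac{12}{5} \left(-6\right) 10 - 18739 = \left(- \frac{72}{5}\right) 10 - 18739 = -144 - 18739 = -18883$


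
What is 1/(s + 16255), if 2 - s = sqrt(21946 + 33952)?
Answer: 16257/264234151 + sqrt(55898)/264234151 ≈ 6.2420e-5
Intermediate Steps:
s = 2 - sqrt(55898) (s = 2 - sqrt(21946 + 33952) = 2 - sqrt(55898) ≈ -234.43)
1/(s + 16255) = 1/((2 - sqrt(55898)) + 16255) = 1/(16257 - sqrt(55898))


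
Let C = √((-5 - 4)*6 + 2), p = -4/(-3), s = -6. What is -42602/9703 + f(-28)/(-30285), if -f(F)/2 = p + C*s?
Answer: -3870527086/881566065 - 8*I*√13/10095 ≈ -4.3905 - 0.0028573*I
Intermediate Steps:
p = 4/3 (p = -4*(-⅓) = 4/3 ≈ 1.3333)
C = 2*I*√13 (C = √(-9*6 + 2) = √(-54 + 2) = √(-52) = 2*I*√13 ≈ 7.2111*I)
f(F) = -8/3 + 24*I*√13 (f(F) = -2*(4/3 + (2*I*√13)*(-6)) = -2*(4/3 - 12*I*√13) = -8/3 + 24*I*√13)
-42602/9703 + f(-28)/(-30285) = -42602/9703 + (-8/3 + 24*I*√13)/(-30285) = -42602*1/9703 + (-8/3 + 24*I*√13)*(-1/30285) = -42602/9703 + (8/90855 - 8*I*√13/10095) = -3870527086/881566065 - 8*I*√13/10095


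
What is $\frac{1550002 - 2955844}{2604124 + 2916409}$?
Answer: $- \frac{1405842}{5520533} \approx -0.25466$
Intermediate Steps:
$\frac{1550002 - 2955844}{2604124 + 2916409} = - \frac{1405842}{5520533}$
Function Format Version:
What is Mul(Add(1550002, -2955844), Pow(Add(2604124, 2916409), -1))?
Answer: Rational(-1405842, 5520533) ≈ -0.25466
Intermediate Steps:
Mul(Add(1550002, -2955844), Pow(Add(2604124, 2916409), -1)) = Mul(-1405842, Pow(5520533, -1)) = Mul(-1405842, Rational(1, 5520533)) = Rational(-1405842, 5520533)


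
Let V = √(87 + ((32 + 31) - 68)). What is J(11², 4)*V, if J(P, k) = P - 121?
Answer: 0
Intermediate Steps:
J(P, k) = -121 + P
V = √82 (V = √(87 + (63 - 68)) = √(87 - 5) = √82 ≈ 9.0554)
J(11², 4)*V = (-121 + 11²)*√82 = (-121 + 121)*√82 = 0*√82 = 0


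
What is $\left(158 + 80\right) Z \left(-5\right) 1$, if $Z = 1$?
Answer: $-1190$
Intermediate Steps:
$\left(158 + 80\right) Z \left(-5\right) 1 = \left(158 + 80\right) 1 \left(-5\right) 1 = 238 \left(\left(-5\right) 1\right) = 238 \left(-5\right) = -1190$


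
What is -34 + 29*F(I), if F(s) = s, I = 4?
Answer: 82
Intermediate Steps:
-34 + 29*F(I) = -34 + 29*4 = -34 + 116 = 82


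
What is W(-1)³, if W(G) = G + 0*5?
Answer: -1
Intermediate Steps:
W(G) = G (W(G) = G + 0 = G)
W(-1)³ = (-1)³ = -1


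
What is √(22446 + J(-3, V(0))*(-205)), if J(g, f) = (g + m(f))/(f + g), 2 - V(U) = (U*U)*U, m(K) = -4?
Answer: √21011 ≈ 144.95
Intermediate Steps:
V(U) = 2 - U³ (V(U) = 2 - U*U*U = 2 - U²*U = 2 - U³)
J(g, f) = (-4 + g)/(f + g) (J(g, f) = (g - 4)/(f + g) = (-4 + g)/(f + g))
√(22446 + J(-3, V(0))*(-205)) = √(22446 + ((-4 - 3)/((2 - 1*0³) - 3))*(-205)) = √(22446 + (-7/((2 - 1*0) - 3))*(-205)) = √(22446 + (-7/((2 + 0) - 3))*(-205)) = √(22446 + (-7/(2 - 3))*(-205)) = √(22446 + (-7/(-1))*(-205)) = √(22446 - 1*(-7)*(-205)) = √(22446 + 7*(-205)) = √(22446 - 1435) = √21011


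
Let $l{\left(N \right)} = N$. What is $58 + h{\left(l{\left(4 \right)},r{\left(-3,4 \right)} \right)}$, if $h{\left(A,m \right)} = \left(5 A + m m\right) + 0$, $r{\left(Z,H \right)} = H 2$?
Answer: $142$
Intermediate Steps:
$r{\left(Z,H \right)} = 2 H$
$h{\left(A,m \right)} = m^{2} + 5 A$ ($h{\left(A,m \right)} = \left(5 A + m^{2}\right) + 0 = \left(m^{2} + 5 A\right) + 0 = m^{2} + 5 A$)
$58 + h{\left(l{\left(4 \right)},r{\left(-3,4 \right)} \right)} = 58 + \left(\left(2 \cdot 4\right)^{2} + 5 \cdot 4\right) = 58 + \left(8^{2} + 20\right) = 58 + \left(64 + 20\right) = 58 + 84 = 142$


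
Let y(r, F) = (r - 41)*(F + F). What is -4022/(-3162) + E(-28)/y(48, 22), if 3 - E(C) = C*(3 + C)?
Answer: -482569/486948 ≈ -0.99101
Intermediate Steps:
E(C) = 3 - C*(3 + C)
y(r, F) = 2*F*(-41 + r) (y(r, F) = (-41 + r)*(2*F) = 2*F*(-41 + r))
-4022/(-3162) + E(-28)/y(48, 22) = -4022/(-3162) + (3 - 1*(-28)**2 - 3*(-28))/((2*22*(-41 + 48))) = -4022*(-1/3162) + (3 - 1*784 + 84)/((2*22*7)) = 2011/1581 + (3 - 784 + 84)/308 = 2011/1581 - 697*1/308 = 2011/1581 - 697/308 = -482569/486948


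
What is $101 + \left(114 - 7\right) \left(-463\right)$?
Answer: $-49440$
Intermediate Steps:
$101 + \left(114 - 7\right) \left(-463\right) = 101 + 107 \left(-463\right) = 101 - 49541 = -49440$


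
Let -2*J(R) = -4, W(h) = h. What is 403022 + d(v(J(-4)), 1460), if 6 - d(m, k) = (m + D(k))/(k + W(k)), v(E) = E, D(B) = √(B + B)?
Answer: 588420879/1460 - √730/1460 ≈ 4.0303e+5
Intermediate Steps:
D(B) = √2*√B (D(B) = √(2*B) = √2*√B)
J(R) = 2 (J(R) = -½*(-4) = 2)
d(m, k) = 6 - (m + √2*√k)/(2*k) (d(m, k) = 6 - (m + √2*√k)/(k + k) = 6 - (m + √2*√k)/(2*k))
403022 + d(v(J(-4)), 1460) = 403022 + (½)*(-1*2 + 12*1460 - √2*√1460)/1460 = 403022 + (½)*(1/1460)*(-2 + 17520 - √2*2*√365) = 403022 + (½)*(1/1460)*(-2 + 17520 - 2*√730) = 403022 + (½)*(1/1460)*(17518 - 2*√730) = 403022 + (8759/1460 - √730/1460) = 588420879/1460 - √730/1460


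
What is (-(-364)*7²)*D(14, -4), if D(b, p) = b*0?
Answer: 0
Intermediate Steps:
D(b, p) = 0
(-(-364)*7²)*D(14, -4) = -(-364)*7²*0 = -(-364)*49*0 = -182*(-98)*0 = 17836*0 = 0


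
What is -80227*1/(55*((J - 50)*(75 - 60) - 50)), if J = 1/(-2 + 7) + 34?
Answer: 11461/2255 ≈ 5.0825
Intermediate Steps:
J = 171/5 (J = 1/5 + 34 = ⅕ + 34 = 171/5 ≈ 34.200)
-80227*1/(55*((J - 50)*(75 - 60) - 50)) = -80227*1/(55*((171/5 - 50)*(75 - 60) - 50)) = -80227*1/(55*(-79/5*15 - 50)) = -80227*1/(55*(-237 - 50)) = -80227/(55*(-287)) = -80227/(-15785) = -80227*(-1/15785) = 11461/2255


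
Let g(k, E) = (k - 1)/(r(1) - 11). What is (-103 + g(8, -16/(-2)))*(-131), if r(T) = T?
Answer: 135847/10 ≈ 13585.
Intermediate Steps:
g(k, E) = ⅒ - k/10 (g(k, E) = (k - 1)/(1 - 11) = (-1 + k)/(-10) = (-1 + k)*(-⅒) = ⅒ - k/10)
(-103 + g(8, -16/(-2)))*(-131) = (-103 + (⅒ - ⅒*8))*(-131) = (-103 + (⅒ - ⅘))*(-131) = (-103 - 7/10)*(-131) = -1037/10*(-131) = 135847/10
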